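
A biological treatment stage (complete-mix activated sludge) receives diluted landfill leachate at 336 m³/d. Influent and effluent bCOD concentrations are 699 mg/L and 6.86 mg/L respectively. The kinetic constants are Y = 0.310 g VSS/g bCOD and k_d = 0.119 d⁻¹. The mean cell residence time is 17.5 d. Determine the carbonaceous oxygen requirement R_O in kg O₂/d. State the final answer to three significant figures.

R_O ≈ 199 kg O₂/d

Y_obs = Y / (1 + k_d θ_c) = 0.310 / (1 + 0.119 × 17.5) = 0.310 / 3.083 = 0.1006.
Mass of bCOD removed per day: Q(S₀ − S) = 336 × 692.1 g/m³ = 232.6 kg/d.
Net sludge production P_X = 0.1006 × 232.6 = 23.39 kg VSS/d.
Carbonaceous O₂ demand = substrate oxidised − cell-mass equivalent = 232.6 − 1.42 × 23.39 = 199.3 kg O₂/d.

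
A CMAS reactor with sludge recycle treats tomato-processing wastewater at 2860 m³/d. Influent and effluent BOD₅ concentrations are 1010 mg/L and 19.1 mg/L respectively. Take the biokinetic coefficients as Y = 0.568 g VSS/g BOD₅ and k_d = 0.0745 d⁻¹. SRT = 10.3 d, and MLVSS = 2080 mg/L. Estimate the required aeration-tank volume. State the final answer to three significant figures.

V ≈ 4510 m³

Rearranging the biomass balance for a CMAS with decay, V = Y·Q·ΔS·θ_c / [X·(1+k_d θ_c)] = 0.568 × 2860 × (1010 − 19.1) × 10.3 / [2080 × (1 + 0.0745 × 10.3)] = 1.66×10^7 / 3676 = 4510 m³.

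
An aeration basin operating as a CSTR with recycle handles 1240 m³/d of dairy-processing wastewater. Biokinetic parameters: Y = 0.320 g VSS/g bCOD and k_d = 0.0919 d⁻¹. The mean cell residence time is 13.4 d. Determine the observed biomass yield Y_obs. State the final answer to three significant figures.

Y_obs = Y / (1 + k_d θ_c) = 0.320 / (1 + 0.0919 × 13.4) = 0.320 / 2.231 = 0.1434.

Y_obs ≈ 0.143 g VSS/g bCOD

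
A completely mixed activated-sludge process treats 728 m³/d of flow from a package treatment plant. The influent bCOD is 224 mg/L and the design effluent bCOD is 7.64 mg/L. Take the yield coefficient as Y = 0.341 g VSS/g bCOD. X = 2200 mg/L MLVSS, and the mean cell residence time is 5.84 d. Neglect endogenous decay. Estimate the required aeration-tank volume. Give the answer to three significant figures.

Biomass mass balance (decay neglected): V·X = Y·Q·(S₀ − S)·θ_c, so V = 0.341 × 728 × (224 − 7.64) × 5.84 / 2200 = 142.6 m³.

V ≈ 143 m³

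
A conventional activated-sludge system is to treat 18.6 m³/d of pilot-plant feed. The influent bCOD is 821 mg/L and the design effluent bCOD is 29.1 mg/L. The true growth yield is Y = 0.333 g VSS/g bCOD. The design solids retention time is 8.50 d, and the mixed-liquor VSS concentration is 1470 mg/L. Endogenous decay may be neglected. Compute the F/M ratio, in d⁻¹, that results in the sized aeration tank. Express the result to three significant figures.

With k_d = 0 the design equation reduces to V = Y Q (S₀−S) θ_c / X = 0.333 × 18.6 × (821 − 29.1) × 8.50 / 1470 = 28.36 m³.
Food-to-microorganism ratio F/M = Q S₀ / (V X) = 18.6 × 821 / (28.36 × 1470) = 0.3663 d⁻¹.

F/M ≈ 0.366 d⁻¹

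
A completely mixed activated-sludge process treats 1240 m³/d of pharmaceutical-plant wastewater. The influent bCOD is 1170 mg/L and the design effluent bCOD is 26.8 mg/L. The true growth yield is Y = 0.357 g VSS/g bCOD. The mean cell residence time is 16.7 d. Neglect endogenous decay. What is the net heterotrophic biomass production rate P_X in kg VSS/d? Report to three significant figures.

P_X ≈ 506 kg VSS/d

With endogenous decay neglected, the observed yield equals the true yield: Y_obs = Y = 0.357 g VSS/g bCOD.
Substrate removed = Q·(S₀ − S) = 1240 m³/d × (1170 − 26.8) g/m³ = 1.42×10^6 g/d = 1418 kg/d.
Biomass produced: P_X = Y_obs·Q·ΔS = 0.3570 × 1418 ≈ 506.1 kg VSS/d.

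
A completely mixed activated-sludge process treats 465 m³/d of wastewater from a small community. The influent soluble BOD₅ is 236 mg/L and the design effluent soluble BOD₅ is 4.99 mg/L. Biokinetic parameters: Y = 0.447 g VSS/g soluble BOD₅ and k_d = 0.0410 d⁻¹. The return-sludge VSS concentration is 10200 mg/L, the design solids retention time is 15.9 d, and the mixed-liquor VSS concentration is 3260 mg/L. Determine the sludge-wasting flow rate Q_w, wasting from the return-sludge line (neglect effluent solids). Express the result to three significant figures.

Steady-state biomass mass balance: V·X·(1 + k_d·θ_c) = Y·Q·(S₀ − S)·θ_c, so V = 0.447 × 465 × (236 − 4.99) × 15.9 / [3260 × (1 + 0.0410 × 15.9)] = 7.63×10^5 / 5385 = 141.8 m³.
Q_w = (V·X)/(θ_c X_r) = 141.8 × 3260 / (15.9 × 10200) = 2.850 m³/d.

Q_w ≈ 2.85 m³/d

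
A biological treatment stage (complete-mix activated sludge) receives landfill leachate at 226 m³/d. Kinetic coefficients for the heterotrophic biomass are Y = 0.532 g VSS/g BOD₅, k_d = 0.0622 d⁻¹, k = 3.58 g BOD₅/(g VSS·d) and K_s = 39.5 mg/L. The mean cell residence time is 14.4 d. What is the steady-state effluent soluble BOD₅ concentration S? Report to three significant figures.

Effluent substrate depends only on kinetics and SRT: S = K_s(1 + k_d θ_c) / [θ_c(Yk − k_d) − 1] = 39.5 × (1 + 0.0622 × 14.4) / [14.4 × (0.532 × 3.58 − 0.0622) − 1] = 74.88 / 25.53 = 2.933 mg/L.

S ≈ 2.93 mg/L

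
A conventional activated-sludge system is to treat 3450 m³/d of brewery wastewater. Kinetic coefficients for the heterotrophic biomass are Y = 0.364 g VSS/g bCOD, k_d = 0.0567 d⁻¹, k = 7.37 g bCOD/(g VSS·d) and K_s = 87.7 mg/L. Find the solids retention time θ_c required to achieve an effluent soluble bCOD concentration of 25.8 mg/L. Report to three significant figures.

θ_c ≈ 1.81 d

From 1/θ_c = Y·k·S/(K_s + S) − k_d: Y·k·S/(K_s+S) = 0.364 × 7.37 × 25.8 / (87.7 + 25.8) = 0.6098 d⁻¹.
Then 1/θ_c = μ − k_d = 0.6098 − 0.0567 = 0.5531 d⁻¹, giving θ_c = 1.808 d.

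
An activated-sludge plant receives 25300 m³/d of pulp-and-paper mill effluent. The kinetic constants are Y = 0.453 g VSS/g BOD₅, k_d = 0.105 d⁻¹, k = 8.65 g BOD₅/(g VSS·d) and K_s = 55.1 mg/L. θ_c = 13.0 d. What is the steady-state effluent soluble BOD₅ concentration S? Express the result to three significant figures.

For a completely mixed reactor with recycle the Lawrence–McCarty relation gives S = K_s·(1 + k_d·θ_c) / [θ_c·(Y·k − k_d) − 1] = 55.1 × (1 + 0.105 × 13.0) / [13.0 × (0.453 × 8.65 − 0.105) − 1] = 130.3 / 48.57 = 2.683 mg/L.

S ≈ 2.68 mg/L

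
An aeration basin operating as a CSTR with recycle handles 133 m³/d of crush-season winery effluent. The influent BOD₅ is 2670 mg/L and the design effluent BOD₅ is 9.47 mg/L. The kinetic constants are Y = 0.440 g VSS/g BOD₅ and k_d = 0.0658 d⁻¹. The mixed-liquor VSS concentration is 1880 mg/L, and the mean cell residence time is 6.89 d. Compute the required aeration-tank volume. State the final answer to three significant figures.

Rearranging the biomass balance for a CMAS with decay, V = Y·Q·ΔS·θ_c / [X·(1+k_d θ_c)] = 0.440 × 133 × (2670 − 9.47) × 6.89 / [1880 × (1 + 0.0658 × 6.89)] = 1.07×10^6 / 2732 = 392.6 m³.

V ≈ 393 m³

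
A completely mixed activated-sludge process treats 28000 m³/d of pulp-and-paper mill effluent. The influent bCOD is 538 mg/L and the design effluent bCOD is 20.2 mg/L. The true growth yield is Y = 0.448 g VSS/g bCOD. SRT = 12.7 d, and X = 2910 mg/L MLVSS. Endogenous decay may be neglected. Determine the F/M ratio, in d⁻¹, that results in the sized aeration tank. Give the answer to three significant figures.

Biomass mass balance (decay neglected): V·X = Y·Q·(S₀ − S)·θ_c, so V = 0.448 × 28000 × (538 − 20.2) × 12.7 / 2910 = 28347 m³.
F/M = Q·S₀ / (V·X) = 28000 × 538 / (28347 × 2910) = 0.1826 g bCOD·(g VSS·d)⁻¹.

F/M ≈ 0.183 d⁻¹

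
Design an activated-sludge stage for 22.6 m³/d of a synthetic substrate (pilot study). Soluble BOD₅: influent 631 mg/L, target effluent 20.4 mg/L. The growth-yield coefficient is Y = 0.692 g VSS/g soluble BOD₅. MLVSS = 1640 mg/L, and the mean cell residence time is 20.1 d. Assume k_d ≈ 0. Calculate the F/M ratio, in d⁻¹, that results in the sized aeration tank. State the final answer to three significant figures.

F/M ≈ 0.0743 d⁻¹

V·X = Y·Q·ΔS·θ_c gives V = 0.692 × 22.6 × (631 − 20.4) × 20.1 / 1640 = 117.0 m³.
F/M = applied load / biomass = Q·S₀/(V·X) = 22.6 × 631 / (117.0 × 1640) = 0.07430 d⁻¹.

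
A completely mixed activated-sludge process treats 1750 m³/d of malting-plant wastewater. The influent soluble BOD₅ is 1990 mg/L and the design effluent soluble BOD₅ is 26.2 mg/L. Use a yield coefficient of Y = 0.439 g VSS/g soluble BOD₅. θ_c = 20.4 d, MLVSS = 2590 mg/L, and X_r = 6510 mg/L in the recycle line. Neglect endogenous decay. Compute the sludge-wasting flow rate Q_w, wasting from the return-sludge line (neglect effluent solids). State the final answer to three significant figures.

Biomass mass balance (decay neglected): V·X = Y·Q·(S₀ − S)·θ_c, so V = 0.439 × 1750 × (1990 − 26.2) × 20.4 / 2590 = 11883 m³.
Q_w = (V·X)/(θ_c X_r) = 11883 × 2590 / (20.4 × 6510) = 231.7 m³/d.

Q_w ≈ 232 m³/d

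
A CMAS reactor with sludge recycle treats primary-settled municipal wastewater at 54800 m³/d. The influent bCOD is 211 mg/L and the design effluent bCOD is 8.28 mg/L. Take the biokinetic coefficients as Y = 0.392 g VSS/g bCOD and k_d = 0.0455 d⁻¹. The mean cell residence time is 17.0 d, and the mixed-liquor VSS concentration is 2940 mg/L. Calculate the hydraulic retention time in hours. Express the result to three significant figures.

Steady-state biomass mass balance: V·X·(1 + k_d·θ_c) = Y·Q·(S₀ − S)·θ_c, so V = 0.392 × 54800 × (211 − 8.28) × 17.0 / [2940 × (1 + 0.0455 × 17.0)] = 7.4×10^7 / 5214 = 14198 m³.
τ = V/Q = 14198/54800 = 0.2591 d, or 6.218 h.

τ ≈ 6.22 h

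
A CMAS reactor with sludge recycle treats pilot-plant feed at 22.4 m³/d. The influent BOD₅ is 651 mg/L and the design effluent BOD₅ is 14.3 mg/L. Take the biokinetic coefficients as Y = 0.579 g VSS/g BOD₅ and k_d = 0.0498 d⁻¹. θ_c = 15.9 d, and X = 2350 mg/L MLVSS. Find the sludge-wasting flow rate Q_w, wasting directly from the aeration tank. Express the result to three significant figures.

Q_w ≈ 1.96 m³/d

From the SRT design equation V = Y Q (S₀−S) θ_c / [X (1 + k_d θ_c)] = 0.579 × 22.4 × (651 − 14.3) × 15.9 / [2350 × (1 + 0.0498 × 15.9)] = 1.31×10^5 / 4211 = 31.18 m³.
With mixed-liquor wasting, θ_c = V/Q_w, so Q_w = V/θ_c = 31.18/15.9 = 1.961 m³/d.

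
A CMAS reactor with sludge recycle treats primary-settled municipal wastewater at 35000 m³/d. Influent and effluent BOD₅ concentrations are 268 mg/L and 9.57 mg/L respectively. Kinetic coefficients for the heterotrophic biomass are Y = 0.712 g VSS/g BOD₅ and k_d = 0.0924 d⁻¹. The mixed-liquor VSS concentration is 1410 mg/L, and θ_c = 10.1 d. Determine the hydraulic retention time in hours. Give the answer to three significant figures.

τ ≈ 16.4 h

Steady-state biomass mass balance: V·X·(1 + k_d·θ_c) = Y·Q·(S₀ − S)·θ_c, so V = 0.712 × 35000 × (268 − 9.57) × 10.1 / [1410 × (1 + 0.0924 × 10.1)] = 6.5×10^7 / 2726 = 23862 m³.
Hydraulic retention time τ = V/Q = 23862 / 35000 = 0.6818 d = 16.36 h.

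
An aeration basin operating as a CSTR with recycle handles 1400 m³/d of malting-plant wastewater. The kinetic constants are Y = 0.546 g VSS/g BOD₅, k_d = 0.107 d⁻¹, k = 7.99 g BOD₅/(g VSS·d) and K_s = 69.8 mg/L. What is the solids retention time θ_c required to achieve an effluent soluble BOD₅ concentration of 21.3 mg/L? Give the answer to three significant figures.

At the target effluent, Y k S/(K_s+S) = 0.546×7.99×21.3/91.10 = 1.020 d⁻¹.
Then 1/θ_c = μ − k_d = 1.020 − 0.107 = 0.9130 d⁻¹, giving θ_c = 1.095 d.

θ_c ≈ 1.10 d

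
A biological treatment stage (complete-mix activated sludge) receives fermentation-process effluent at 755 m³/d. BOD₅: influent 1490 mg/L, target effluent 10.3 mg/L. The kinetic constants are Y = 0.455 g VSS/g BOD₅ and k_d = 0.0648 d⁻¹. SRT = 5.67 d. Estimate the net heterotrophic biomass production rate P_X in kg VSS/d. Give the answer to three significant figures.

Observed yield with endogenous decay: Y_obs = Y / (1 + k_d·θ_c) = 0.455 / (1 + 0.0648 × 5.67) = 0.455 / 1.367 = 0.3327 g VSS/g BOD₅.
ΔS = 1490 − 10.3 = 1480 mg/L, so the substrate removal rate is 755 × 1480/1000 = 1117 kg BOD₅/d.
Biomass produced: P_X = Y_obs·Q·ΔS = 0.3327 × 1117 ≈ 371.7 kg VSS/d.

P_X ≈ 372 kg VSS/d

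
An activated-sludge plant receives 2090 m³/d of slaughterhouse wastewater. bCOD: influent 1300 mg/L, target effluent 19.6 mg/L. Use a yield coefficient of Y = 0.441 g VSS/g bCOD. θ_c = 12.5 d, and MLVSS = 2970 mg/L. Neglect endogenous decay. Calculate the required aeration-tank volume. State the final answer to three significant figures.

Biomass mass balance (decay neglected): V·X = Y·Q·(S₀ − S)·θ_c, so V = 0.441 × 2090 × (1300 − 19.6) × 12.5 / 2970 = 4967 m³.

V ≈ 4970 m³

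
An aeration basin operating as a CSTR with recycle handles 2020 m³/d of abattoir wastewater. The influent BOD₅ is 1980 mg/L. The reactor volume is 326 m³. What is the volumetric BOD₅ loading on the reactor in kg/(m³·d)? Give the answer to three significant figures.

L_v ≈ 12.3 kg BOD₅/(m³·d)

L_v = Q S₀ / V = 2020 × 1980 × 10⁻³ / 326.0 = 12.27 kg/(m³·d).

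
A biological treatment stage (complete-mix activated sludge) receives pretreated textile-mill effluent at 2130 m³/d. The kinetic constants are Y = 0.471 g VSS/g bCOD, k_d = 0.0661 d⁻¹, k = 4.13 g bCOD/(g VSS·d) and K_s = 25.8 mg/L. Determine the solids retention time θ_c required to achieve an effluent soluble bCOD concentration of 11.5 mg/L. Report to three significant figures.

Specific growth rate at S = 11.5 mg/L: μ = YkS/(K_s+S) = 0.471·4.13·11.5/(25.8+11.5) = 0.5997 d⁻¹.
1/θ_c = 0.5997 − 0.0661 = 0.5336 d⁻¹, so θ_c = 1.874 d.

θ_c ≈ 1.87 d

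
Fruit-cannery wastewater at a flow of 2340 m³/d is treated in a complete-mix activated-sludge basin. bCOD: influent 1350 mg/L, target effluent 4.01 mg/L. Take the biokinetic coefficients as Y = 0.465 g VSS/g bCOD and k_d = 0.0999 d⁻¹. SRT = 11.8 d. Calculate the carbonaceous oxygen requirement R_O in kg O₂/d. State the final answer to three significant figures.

R_O ≈ 2200 kg O₂/d

Y_obs = Y / (1 + k_d θ_c) = 0.465 / (1 + 0.0999 × 11.8) = 0.465 / 2.179 = 0.2134.
Mass of bCOD removed per day: Q(S₀ − S) = 2340 × 1346 g/m³ = 3150 kg/d.
P_X = Y_obs·Q·(S₀ − S) = 0.2134 × 3150 = 672.2 kg VSS/d.
R_O = Q·ΔS − 1.42 P_X = 3150 − 954.5 = 2195 kg O₂/d.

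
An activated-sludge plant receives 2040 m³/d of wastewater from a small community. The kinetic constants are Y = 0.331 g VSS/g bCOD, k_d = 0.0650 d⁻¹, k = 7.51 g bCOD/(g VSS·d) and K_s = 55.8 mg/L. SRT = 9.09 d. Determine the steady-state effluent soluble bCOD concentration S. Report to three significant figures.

S ≈ 4.23 mg/L

Effluent substrate depends only on kinetics and SRT: S = K_s(1 + k_d θ_c) / [θ_c(Yk − k_d) − 1] = 55.8 × (1 + 0.0650 × 9.09) / [9.09 × (0.331 × 7.51 − 0.0650) − 1] = 88.77 / 21.01 = 4.226 mg/L.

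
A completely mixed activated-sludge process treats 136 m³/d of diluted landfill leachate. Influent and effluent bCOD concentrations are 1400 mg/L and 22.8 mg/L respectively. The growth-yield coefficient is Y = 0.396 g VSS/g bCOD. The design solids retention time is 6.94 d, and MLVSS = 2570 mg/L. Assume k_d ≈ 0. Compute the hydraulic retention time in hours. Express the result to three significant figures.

Biomass mass balance (decay neglected): V·X = Y·Q·(S₀ − S)·θ_c, so V = 0.396 × 136 × (1400 − 22.8) × 6.94 / 2570 = 200.3 m³.
HRT = V/Q = 200.3 m³ / 136 m³·d⁻¹ = 1.473 d × 24 = 35.35 h.

τ ≈ 35.3 h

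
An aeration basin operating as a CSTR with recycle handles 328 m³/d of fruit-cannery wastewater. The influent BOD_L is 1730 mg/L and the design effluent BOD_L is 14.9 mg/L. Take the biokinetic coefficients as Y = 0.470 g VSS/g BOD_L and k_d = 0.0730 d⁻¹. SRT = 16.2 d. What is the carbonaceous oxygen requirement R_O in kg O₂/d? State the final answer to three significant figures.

Correct the yield for decay: Y_obs = Y/(1 + k_d θ_c) = 0.470 / (1 + 0.0730 × 16.2) = 0.470 / 2.183 = 0.2153.
Substrate removed = Q·(S₀ − S) = 328 m³/d × (1730 − 14.9) g/m³ = 5.63×10^5 g/d = 562.6 kg/d.
P_X = Y_obs·Q·(S₀ − S) = 0.2153 × 562.6 = 121.1 kg VSS/d.
R_O = Q·ΔS − 1.42 P_X = 562.6 − 172.0 = 390.5 kg O₂/d.

R_O ≈ 391 kg O₂/d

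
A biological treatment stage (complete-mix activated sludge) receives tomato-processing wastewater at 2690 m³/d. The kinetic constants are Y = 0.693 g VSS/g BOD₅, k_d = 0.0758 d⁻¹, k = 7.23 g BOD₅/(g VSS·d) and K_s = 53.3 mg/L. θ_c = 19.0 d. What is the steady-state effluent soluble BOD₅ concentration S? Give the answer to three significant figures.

S ≈ 1.40 mg/L

From the Monod/SRT balance for a CMAS, S = K_s·(1+k_d θ_c)/[θ_c·(Y k − k_d) − 1] = 53.3 × (1 + 0.0758 × 19.0) / [19.0 × (0.693 × 7.23 − 0.0758) − 1] = 130.1 / 92.76 = 1.402 mg/L.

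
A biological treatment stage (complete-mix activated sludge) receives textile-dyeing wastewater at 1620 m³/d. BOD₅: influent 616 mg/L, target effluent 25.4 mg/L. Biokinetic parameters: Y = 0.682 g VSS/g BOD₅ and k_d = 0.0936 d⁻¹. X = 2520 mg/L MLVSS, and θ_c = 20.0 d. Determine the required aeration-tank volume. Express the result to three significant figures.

From the SRT design equation V = Y Q (S₀−S) θ_c / [X (1 + k_d θ_c)] = 0.682 × 1620 × (616 − 25.4) × 20.0 / [2520 × (1 + 0.0936 × 20.0)] = 1.31×10^7 / 7237 = 1803 m³.

V ≈ 1800 m³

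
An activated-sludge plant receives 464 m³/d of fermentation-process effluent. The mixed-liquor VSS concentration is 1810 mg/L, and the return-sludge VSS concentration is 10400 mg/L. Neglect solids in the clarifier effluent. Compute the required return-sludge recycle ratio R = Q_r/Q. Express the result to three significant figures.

Solids balance on the clarifier gives (1+R)X = R·X_r, so R = X/(X_r − X) = 1810 / (10400 − 1810) = 0.2107.

R ≈ 0.211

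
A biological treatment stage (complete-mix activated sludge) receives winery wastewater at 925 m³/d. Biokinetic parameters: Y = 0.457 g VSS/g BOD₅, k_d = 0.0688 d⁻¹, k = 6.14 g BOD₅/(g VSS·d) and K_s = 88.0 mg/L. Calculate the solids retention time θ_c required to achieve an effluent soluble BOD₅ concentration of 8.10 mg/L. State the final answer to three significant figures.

θ_c ≈ 5.96 d

From 1/θ_c = Y·k·S/(K_s + S) − k_d: Y·k·S/(K_s+S) = 0.457 × 6.14 × 8.10 / (88.0 + 8.10) = 0.2365 d⁻¹.
1/θ_c = 0.2365 − 0.0688 = 0.1677 d⁻¹, so θ_c = 5.963 d.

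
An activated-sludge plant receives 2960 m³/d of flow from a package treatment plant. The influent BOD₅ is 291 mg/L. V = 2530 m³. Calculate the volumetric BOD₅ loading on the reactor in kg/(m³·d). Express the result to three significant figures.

Applied BOD₅ load per unit volume = Q·S₀/V = (2960 × 291/1000)/2530 = 0.3405 kg BOD₅·m⁻³·d⁻¹.

L_v ≈ 0.340 kg BOD₅/(m³·d)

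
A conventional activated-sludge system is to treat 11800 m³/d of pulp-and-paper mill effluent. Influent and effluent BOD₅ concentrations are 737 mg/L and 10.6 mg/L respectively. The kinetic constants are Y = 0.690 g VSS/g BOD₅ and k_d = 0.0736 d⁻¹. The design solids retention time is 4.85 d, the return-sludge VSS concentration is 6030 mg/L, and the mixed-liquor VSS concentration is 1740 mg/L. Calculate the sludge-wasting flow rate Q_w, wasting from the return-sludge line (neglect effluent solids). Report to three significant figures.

From the SRT design equation V = Y Q (S₀−S) θ_c / [X (1 + k_d θ_c)] = 0.690 × 11800 × (737 − 10.6) × 4.85 / [1740 × (1 + 0.0736 × 4.85)] = 2.87×10^7 / 2361 = 12149 m³.
Wasting from the return line (neglecting effluent solids): Q_w = V·X / (θ_c·X_r) = 12149 × 1740 / (4.85 × 6030) = 722.8 m³/d.

Q_w ≈ 723 m³/d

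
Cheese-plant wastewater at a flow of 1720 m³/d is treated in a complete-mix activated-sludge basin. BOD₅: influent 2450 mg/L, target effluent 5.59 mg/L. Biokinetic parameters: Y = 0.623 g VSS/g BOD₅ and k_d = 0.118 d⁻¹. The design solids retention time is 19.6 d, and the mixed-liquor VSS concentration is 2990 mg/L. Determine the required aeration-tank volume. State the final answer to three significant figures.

V ≈ 5180 m³

From the SRT design equation V = Y Q (S₀−S) θ_c / [X (1 + k_d θ_c)] = 0.623 × 1720 × (2450 − 5.59) × 19.6 / [2990 × (1 + 0.118 × 19.6)] = 5.13×10^7 / 9905 = 5183 m³.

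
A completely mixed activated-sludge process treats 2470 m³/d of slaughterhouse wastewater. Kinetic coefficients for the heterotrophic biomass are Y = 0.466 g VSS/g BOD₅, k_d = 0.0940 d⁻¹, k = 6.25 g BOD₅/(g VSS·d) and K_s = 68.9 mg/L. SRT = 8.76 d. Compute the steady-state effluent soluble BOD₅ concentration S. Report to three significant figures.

For a completely mixed reactor with recycle the Lawrence–McCarty relation gives S = K_s·(1 + k_d·θ_c) / [θ_c·(Y·k − k_d) − 1] = 68.9 × (1 + 0.0940 × 8.76) / [8.76 × (0.466 × 6.25 − 0.0940) − 1] = 125.6 / 23.69 = 5.303 mg/L.

S ≈ 5.30 mg/L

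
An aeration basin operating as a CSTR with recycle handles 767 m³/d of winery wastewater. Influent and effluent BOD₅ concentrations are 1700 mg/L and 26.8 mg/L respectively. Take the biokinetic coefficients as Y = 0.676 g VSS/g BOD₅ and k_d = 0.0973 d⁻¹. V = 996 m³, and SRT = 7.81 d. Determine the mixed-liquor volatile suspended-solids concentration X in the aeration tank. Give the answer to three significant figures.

X = Y·Q·ΔS·θ_c / [V·(1 + k_d θ_c)] = 0.676 × 767 × (1700 − 26.8) × 7.81 / [996 × (1 + 0.0973 × 7.81)] = 3865 mg/L.

X ≈ 3870 mg/L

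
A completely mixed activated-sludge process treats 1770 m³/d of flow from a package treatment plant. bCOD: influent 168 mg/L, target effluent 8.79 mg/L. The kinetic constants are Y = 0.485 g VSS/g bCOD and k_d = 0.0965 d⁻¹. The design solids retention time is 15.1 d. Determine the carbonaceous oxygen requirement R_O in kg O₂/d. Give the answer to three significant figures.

R_O ≈ 203 kg O₂/d

Correct the yield for decay: Y_obs = Y/(1 + k_d θ_c) = 0.485 / (1 + 0.0965 × 15.1) = 0.485 / 2.457 = 0.1974.
Mass of bCOD removed per day: Q(S₀ − S) = 1770 × 159.2 g/m³ = 281.8 kg/d.
Biomass synthesised: P_X = Y_obs × 281.8 = 55.62 kg VSS/d.
R_O = Q·(S₀ − S) − 1.42·P_X = 281.8 − 1.42 × 55.62 = 202.8 kg O₂/d.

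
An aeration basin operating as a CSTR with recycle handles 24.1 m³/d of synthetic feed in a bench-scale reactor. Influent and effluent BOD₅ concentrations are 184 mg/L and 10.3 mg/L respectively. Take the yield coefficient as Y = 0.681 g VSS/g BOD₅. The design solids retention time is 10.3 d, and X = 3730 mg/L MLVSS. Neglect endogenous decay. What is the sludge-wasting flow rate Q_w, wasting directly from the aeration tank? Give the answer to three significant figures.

With k_d = 0 the design equation reduces to V = Y Q (S₀−S) θ_c / X = 0.681 × 24.1 × (184 − 10.3) × 10.3 / 3730 = 7.872 m³.
Wasting from the aeration tank: Q_w = V / θ_c = 7.872 / 10.3 = 0.7643 m³/d.

Q_w ≈ 0.764 m³/d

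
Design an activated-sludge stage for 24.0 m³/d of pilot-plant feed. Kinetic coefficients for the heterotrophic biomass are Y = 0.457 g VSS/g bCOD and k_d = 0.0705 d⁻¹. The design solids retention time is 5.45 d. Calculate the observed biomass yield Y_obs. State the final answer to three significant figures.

Y_obs ≈ 0.330 g VSS/g bCOD

Observed yield with endogenous decay: Y_obs = Y / (1 + k_d·θ_c) = 0.457 / (1 + 0.0705 × 5.45) = 0.457 / 1.384 = 0.3301 g VSS/g bCOD.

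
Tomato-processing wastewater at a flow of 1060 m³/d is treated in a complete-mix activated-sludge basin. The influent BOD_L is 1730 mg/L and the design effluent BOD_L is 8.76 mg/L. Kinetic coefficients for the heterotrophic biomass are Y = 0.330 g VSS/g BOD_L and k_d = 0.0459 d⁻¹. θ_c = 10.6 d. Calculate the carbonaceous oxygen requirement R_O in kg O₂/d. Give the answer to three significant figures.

R_O ≈ 1250 kg O₂/d

Observed yield with endogenous decay: Y_obs = Y / (1 + k_d·θ_c) = 0.330 / (1 + 0.0459 × 10.6) = 0.330 / 1.487 = 0.2220 g VSS/g BOD_L.
ΔS = 1730 − 8.76 = 1721 mg/L, so the substrate removal rate is 1060 × 1721/1000 = 1825 kg BOD_L/d.
Net sludge production P_X = 0.2220 × 1825 = 405.0 kg VSS/d.
R_O = Q·(S₀ − S) − 1.42·P_X = 1825 − 1.42 × 405.0 = 1249 kg O₂/d.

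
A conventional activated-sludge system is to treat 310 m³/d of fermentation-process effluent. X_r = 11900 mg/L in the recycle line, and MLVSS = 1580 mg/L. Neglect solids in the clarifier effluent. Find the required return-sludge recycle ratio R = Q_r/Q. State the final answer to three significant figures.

R ≈ 0.153

Mass balance around the secondary clarifier (neglecting effluent solids): R = X / (X_r − X) = 1580 / (11900 − 1580) = 0.1531.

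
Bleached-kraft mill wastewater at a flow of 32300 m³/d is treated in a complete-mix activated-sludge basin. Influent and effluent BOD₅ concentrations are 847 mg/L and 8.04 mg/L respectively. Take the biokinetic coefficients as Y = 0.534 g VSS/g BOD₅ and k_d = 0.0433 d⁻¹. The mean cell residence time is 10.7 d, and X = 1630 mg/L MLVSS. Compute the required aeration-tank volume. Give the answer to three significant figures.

V ≈ 64900 m³

Steady-state biomass mass balance: V·X·(1 + k_d·θ_c) = Y·Q·(S₀ − S)·θ_c, so V = 0.534 × 32300 × (847 − 8.04) × 10.7 / [1630 × (1 + 0.0433 × 10.7)] = 1.55×10^8 / 2385 = 64915 m³.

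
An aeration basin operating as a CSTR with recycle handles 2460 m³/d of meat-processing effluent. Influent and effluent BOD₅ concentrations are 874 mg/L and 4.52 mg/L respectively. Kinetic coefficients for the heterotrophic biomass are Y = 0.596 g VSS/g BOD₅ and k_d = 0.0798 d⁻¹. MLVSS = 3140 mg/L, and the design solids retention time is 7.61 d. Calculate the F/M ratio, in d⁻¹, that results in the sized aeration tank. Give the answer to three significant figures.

F/M ≈ 0.356 d⁻¹

Steady-state biomass mass balance: V·X·(1 + k_d·θ_c) = Y·Q·(S₀ − S)·θ_c, so V = 0.596 × 2460 × (874 − 4.52) × 7.61 / [3140 × (1 + 0.0798 × 7.61)] = 9.7×10^6 / 5047 = 1922 m³.
Food-to-microorganism ratio F/M = Q S₀ / (V X) = 2460 × 874 / (1922 × 3140) = 0.3562 d⁻¹.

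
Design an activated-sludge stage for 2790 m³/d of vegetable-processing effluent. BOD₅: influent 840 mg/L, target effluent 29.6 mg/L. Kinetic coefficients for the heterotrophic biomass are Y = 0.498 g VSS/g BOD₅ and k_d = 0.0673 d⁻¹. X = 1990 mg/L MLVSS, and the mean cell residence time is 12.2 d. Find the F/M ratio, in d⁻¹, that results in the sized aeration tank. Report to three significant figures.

From the SRT design equation V = Y Q (S₀−S) θ_c / [X (1 + k_d θ_c)] = 0.498 × 2790 × (840 − 29.6) × 12.2 / [1990 × (1 + 0.0673 × 12.2)] = 1.37×10^7 / 3624 = 3791 m³.
F/M = Q·S₀ / (V·X) = 2790 × 840 / (3791 × 1990) = 0.3107 g BOD₅·(g VSS·d)⁻¹.

F/M ≈ 0.311 d⁻¹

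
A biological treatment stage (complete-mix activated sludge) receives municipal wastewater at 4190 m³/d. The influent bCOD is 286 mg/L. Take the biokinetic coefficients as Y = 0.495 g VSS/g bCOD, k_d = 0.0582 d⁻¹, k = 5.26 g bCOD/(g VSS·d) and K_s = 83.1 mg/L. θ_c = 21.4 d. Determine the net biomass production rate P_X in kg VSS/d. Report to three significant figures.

For a completely mixed reactor with recycle the Lawrence–McCarty relation gives S = K_s·(1 + k_d·θ_c) / [θ_c·(Y·k − k_d) − 1] = 83.1 × (1 + 0.0582 × 21.4) / [21.4 × (0.495 × 5.26 − 0.0582) − 1] = 186.6 / 53.47 = 3.490 mg/L.
Y_obs = Y / (1 + k_d θ_c) = 0.495 / (1 + 0.0582 × 21.4) = 0.495 / 2.245 = 0.2204.
Mass of bCOD removed per day: Q(S₀ − S) = 4190 × 282.5 g/m³ = 1184 kg/d.
Net biomass production P_X = Y_obs × Q·(S₀ − S) = 0.2204 × 1184 = 260.9 kg VSS/d.

P_X ≈ 261 kg VSS/d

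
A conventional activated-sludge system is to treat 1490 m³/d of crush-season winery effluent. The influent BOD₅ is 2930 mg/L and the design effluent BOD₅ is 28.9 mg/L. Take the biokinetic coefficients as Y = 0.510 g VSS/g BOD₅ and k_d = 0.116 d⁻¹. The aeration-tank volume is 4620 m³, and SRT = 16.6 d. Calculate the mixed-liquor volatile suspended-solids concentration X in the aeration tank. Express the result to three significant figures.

Solving the biomass balance for X: X = Y Q (S₀−S) θ_c / [V (1+k_d θ_c)] = 0.510 × 1490 × (2930 − 28.9) × 16.6 / [4620 × (1 + 0.116 × 16.6)] = 2708 mg/L.

X ≈ 2710 mg/L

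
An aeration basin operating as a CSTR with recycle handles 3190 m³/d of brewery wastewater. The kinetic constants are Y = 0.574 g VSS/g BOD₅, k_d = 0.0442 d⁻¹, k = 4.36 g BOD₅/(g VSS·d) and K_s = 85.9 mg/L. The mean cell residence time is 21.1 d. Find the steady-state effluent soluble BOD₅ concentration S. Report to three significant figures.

Effluent substrate depends only on kinetics and SRT: S = K_s(1 + k_d θ_c) / [θ_c(Yk − k_d) − 1] = 85.9 × (1 + 0.0442 × 21.1) / [21.1 × (0.574 × 4.36 − 0.0442) − 1] = 166.0 / 50.87 = 3.263 mg/L.

S ≈ 3.26 mg/L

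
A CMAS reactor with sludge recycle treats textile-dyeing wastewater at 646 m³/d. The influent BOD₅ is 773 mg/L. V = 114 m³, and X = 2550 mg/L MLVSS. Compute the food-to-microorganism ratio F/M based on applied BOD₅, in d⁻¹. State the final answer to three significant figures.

F/M ≈ 1.72 d⁻¹

F/M = applied load / biomass = Q·S₀/(V·X) = 646 × 773 / (114.0 × 2550) = 1.718 d⁻¹.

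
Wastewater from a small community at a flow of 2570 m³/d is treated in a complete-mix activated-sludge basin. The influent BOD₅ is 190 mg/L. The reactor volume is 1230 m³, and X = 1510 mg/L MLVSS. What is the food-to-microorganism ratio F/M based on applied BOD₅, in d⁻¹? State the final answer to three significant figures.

Food-to-microorganism ratio F/M = Q S₀ / (V X) = 2570 × 190 / (1230 × 1510) = 0.2629 d⁻¹.

F/M ≈ 0.263 d⁻¹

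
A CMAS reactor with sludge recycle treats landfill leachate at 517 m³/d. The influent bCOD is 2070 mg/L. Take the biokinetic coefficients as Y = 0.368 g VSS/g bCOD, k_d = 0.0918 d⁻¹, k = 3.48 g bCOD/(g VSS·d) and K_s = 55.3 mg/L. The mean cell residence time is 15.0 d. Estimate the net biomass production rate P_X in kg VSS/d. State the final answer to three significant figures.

P_X ≈ 165 kg VSS/d

For a completely mixed reactor with recycle the Lawrence–McCarty relation gives S = K_s·(1 + k_d·θ_c) / [θ_c·(Y·k − k_d) − 1] = 55.3 × (1 + 0.0918 × 15.0) / [15.0 × (0.368 × 3.48 − 0.0918) − 1] = 131.4 / 16.83 = 7.809 mg/L.
Observed yield with endogenous decay: Y_obs = Y / (1 + k_d·θ_c) = 0.368 / (1 + 0.0918 × 15.0) = 0.368 / 2.377 = 0.1548 g VSS/g bCOD.
Mass of bCOD removed per day: Q(S₀ − S) = 517 × 2062 g/m³ = 1066 kg/d.
P_X = Y_obs · Q(S₀ − S) = 0.1548 × 1066 = 165.1 kg VSS/d.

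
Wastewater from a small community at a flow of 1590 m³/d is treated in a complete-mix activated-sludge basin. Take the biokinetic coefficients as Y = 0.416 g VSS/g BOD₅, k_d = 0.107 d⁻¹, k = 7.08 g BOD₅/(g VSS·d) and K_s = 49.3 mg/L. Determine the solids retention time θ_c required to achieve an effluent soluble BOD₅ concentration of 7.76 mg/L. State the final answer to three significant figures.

θ_c ≈ 3.41 d

From 1/θ_c = Y·k·S/(K_s + S) − k_d: Y·k·S/(K_s+S) = 0.416 × 7.08 × 7.76 / (49.3 + 7.76) = 0.4005 d⁻¹.
1/θ_c = 0.4005 − 0.107 = 0.2935 d⁻¹, so θ_c = 3.407 d.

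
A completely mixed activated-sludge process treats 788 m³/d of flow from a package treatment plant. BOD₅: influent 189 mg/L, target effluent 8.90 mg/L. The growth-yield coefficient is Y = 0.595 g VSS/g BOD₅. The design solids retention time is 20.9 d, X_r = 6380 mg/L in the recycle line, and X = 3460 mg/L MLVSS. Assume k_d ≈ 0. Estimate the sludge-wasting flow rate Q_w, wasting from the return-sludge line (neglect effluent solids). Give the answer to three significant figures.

Q_w ≈ 13.2 m³/d

Biomass mass balance (decay neglected): V·X = Y·Q·(S₀ − S)·θ_c, so V = 0.595 × 788 × (189 − 8.90) × 20.9 / 3460 = 510.1 m³.
θ_c = V·X/(Q_w·X_r) when wasting from the recycle, so Q_w = V·X/(θ_c·X_r) = 510.1 × 3460 / (20.9 × 6380) = 13.24 m³/d.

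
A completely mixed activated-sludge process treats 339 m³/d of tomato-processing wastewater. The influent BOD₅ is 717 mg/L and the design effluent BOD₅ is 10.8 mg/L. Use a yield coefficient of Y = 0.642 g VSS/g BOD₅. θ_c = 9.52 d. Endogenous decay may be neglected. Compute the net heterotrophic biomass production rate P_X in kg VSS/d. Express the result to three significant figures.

P_X ≈ 154 kg VSS/d

With endogenous decay neglected, the observed yield equals the true yield: Y_obs = Y = 0.642 g VSS/g BOD₅.
Substrate removed = Q·(S₀ − S) = 339 m³/d × (717 − 10.8) g/m³ = 2.39×10^5 g/d = 239.4 kg/d.
Net biomass production P_X = Y_obs × Q·(S₀ − S) = 0.6420 × 239.4 = 153.7 kg VSS/d.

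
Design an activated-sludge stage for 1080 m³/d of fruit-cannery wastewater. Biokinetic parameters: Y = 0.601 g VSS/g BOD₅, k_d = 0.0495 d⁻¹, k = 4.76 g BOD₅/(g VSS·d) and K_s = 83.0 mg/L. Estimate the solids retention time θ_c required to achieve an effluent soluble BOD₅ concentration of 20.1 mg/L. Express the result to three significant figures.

From 1/θ_c = Y·k·S/(K_s + S) − k_d: Y·k·S/(K_s+S) = 0.601 × 4.76 × 20.1 / (83.0 + 20.1) = 0.5577 d⁻¹.
θ_c = 1/(μ − k_d) = 1/(0.5577 − 0.0495) = 1/0.5082 = 1.968 d.

θ_c ≈ 1.97 d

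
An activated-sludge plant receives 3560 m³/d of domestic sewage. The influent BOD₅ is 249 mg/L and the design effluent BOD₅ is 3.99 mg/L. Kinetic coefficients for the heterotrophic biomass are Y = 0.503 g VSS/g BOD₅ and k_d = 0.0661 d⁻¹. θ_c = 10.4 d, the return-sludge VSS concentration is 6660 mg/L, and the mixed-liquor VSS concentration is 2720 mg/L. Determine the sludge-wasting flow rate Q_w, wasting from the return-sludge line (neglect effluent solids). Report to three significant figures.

From the SRT design equation V = Y Q (S₀−S) θ_c / [X (1 + k_d θ_c)] = 0.503 × 3560 × (249 − 3.99) × 10.4 / [2720 × (1 + 0.0661 × 10.4)] = 4.56×10^6 / 4590 = 994.1 m³.
Q_w = (V·X)/(θ_c X_r) = 994.1 × 2720 / (10.4 × 6660) = 39.04 m³/d.

Q_w ≈ 39.0 m³/d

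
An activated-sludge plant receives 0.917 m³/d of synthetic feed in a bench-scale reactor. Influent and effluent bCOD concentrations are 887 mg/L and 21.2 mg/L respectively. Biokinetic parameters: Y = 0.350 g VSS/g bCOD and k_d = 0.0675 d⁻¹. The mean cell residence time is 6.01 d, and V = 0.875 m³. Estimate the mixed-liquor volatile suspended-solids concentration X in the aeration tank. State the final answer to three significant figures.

X = Y·Q·ΔS·θ_c / [V·(1 + k_d θ_c)] = 0.350 × 0.917 × (887 − 21.2) × 6.01 / [0.875 × (1 + 0.0675 × 6.01)] = 1358 mg/L.

X ≈ 1360 mg/L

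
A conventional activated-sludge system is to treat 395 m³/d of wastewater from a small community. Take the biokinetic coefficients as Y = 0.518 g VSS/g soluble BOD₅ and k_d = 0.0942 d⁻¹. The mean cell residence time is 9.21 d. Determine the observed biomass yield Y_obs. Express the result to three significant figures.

Observed yield with endogenous decay: Y_obs = Y / (1 + k_d·θ_c) = 0.518 / (1 + 0.0942 × 9.21) = 0.518 / 1.868 = 0.2774 g VSS/g soluble BOD₅.

Y_obs ≈ 0.277 g VSS/g soluble BOD₅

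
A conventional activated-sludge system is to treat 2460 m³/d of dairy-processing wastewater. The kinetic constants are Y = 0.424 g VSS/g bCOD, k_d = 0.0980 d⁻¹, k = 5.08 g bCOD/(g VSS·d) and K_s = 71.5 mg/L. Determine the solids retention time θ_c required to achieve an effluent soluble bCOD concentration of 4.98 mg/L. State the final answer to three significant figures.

θ_c ≈ 23.7 d

From 1/θ_c = Y·k·S/(K_s + S) − k_d: Y·k·S/(K_s+S) = 0.424 × 5.08 × 4.98 / (71.5 + 4.98) = 0.1403 d⁻¹.
θ_c = 1/(μ − k_d) = 1/(0.1403 − 0.0980) = 1/0.04225 = 23.67 d.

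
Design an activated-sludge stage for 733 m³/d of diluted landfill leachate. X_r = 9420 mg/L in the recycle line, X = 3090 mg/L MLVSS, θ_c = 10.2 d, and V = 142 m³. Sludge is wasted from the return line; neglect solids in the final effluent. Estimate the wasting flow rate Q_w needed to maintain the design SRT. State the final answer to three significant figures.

Q_w = (V·X)/(θ_c X_r) = 142.0 × 3090 / (10.2 × 9420) = 4.567 m³/d.

Q_w ≈ 4.57 m³/d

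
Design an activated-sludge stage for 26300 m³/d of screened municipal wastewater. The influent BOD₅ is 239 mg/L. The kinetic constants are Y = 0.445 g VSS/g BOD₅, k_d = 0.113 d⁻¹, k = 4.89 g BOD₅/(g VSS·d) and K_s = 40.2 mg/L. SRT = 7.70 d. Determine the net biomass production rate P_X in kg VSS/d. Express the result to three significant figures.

P_X ≈ 1460 kg VSS/d

From the Monod/SRT balance for a CMAS, S = K_s·(1+k_d θ_c)/[θ_c·(Y k − k_d) − 1] = 40.2 × (1 + 0.113 × 7.70) / [7.70 × (0.445 × 4.89 − 0.113) − 1] = 75.18 / 14.89 = 5.050 mg/L.
The observed yield is Y_obs = Y/(1 + k_d·θ_c) = 0.445 / (1 + 0.113 × 7.70) = 0.445 / 1.870 = 0.2380 g VSS per g BOD₅ removed.
Mass of BOD₅ removed per day: Q(S₀ − S) = 26300 × 233.9 g/m³ = 6153 kg/d.
So the net sludge growth is P_X = 0.2380 × 6153 = 1464 kg VSS/d.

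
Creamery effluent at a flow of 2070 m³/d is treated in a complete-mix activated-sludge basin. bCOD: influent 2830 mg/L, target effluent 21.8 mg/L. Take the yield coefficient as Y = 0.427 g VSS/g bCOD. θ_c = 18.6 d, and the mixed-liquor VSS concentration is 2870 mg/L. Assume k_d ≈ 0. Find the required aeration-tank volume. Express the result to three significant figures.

V·X = Y·Q·ΔS·θ_c gives V = 0.427 × 2070 × (2830 − 21.8) × 18.6 / 2870 = 16086 m³.

V ≈ 16100 m³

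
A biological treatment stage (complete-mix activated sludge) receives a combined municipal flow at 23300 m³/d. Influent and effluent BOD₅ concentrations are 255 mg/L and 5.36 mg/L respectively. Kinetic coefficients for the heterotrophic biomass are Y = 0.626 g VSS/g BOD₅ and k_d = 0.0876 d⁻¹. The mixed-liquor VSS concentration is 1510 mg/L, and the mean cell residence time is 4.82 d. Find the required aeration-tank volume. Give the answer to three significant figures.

V ≈ 8170 m³

Steady-state biomass mass balance: V·X·(1 + k_d·θ_c) = Y·Q·(S₀ − S)·θ_c, so V = 0.626 × 23300 × (255 − 5.36) × 4.82 / [1510 × (1 + 0.0876 × 4.82)] = 1.76×10^7 / 2148 = 8172 m³.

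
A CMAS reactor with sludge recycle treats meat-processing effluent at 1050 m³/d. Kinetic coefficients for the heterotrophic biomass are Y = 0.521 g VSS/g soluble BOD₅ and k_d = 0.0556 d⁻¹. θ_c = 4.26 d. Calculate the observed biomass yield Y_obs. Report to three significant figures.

Y_obs ≈ 0.421 g VSS/g soluble BOD₅

Correct the yield for decay: Y_obs = Y/(1 + k_d θ_c) = 0.521 / (1 + 0.0556 × 4.26) = 0.521 / 1.237 = 0.4212.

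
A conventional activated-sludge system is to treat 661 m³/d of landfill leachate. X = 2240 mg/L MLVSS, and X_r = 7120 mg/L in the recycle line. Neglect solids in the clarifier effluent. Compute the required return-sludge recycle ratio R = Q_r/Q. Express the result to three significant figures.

R ≈ 0.459

R = Q_r/Q = X/(X_r − X) = 2240 / (7120 − 2240) = 0.4590.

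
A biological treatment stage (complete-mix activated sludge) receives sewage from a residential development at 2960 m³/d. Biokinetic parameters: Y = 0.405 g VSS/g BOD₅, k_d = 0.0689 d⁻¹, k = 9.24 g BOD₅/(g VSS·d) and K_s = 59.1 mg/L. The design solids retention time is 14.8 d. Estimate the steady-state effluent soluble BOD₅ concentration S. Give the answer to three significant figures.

Effluent substrate depends only on kinetics and SRT: S = K_s(1 + k_d θ_c) / [θ_c(Yk − k_d) − 1] = 59.1 × (1 + 0.0689 × 14.8) / [14.8 × (0.405 × 9.24 − 0.0689) − 1] = 119.4 / 53.36 = 2.237 mg/L.

S ≈ 2.24 mg/L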